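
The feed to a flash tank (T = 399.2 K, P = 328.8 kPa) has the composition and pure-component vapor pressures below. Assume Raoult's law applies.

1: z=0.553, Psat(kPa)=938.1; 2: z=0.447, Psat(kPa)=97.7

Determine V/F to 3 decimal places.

V/F = 0.546

Raoult's law: Kᵢ = Pᵢˢᵃᵗ/P = Pᵢˢᵃᵗ/328.8.
  K_1 = 938.1/328.8 = 2.85310, K_2 = 97.7/328.8 = 0.29714
Rachford–Rice: g(V/F) = Σ zᵢ(Kᵢ−1)/(1+V/F(Kᵢ−1)) = 0.
Check two-phase: ΣzᵢKᵢ = 1.711 > 1 and Σzᵢ/Kᵢ = 1.698 > 1, so g(0) = 0.711 > 0 and g(1) = -0.698 < 0.
Newton–Raphson from V/F = 0.5:
  V/F = 0.500: g = 0.0475, g' = -1.037 → V/F = 0.546
Converged at V/F = 0.546.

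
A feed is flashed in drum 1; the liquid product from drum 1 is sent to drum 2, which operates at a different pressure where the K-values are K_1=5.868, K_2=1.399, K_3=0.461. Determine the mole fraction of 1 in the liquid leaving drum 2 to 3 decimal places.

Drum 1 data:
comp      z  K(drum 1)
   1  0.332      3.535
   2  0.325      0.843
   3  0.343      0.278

x_1 (drum 2) = 0.049

Drum 1:
Newton iteration, ψ₁⁰ = 0.5:
  ψ₁ = 0.500: g = -0.0718, g' = -0.862 → ψ₁ = 0.417
Converged at ψ₁ = 0.417.
Drum-1 compositions:
  1: x = 0.161, y = 0.570
  2: x = 0.348, y = 0.293
  3: x = 0.491, y = 0.136
Drum-2 feed = drum-1 liquid: z₂ = (0.1613, 0.3478, 0.4909).
Drum 2:
Rachford–Rice: g(ψ₂) = Σ zᵢ(Kᵢ−1)/(1+ψ₂(Kᵢ−1)) = 0.
Check two-phase: ΣzᵢKᵢ = 1.660 > 1 and Σzᵢ/Kᵢ = 1.341 > 1, so g(0) = 0.660 > 0 and g(1) = -0.341 < 0.
Newton iteration, ψ₂⁰ = 0.4:
  ψ₂ = 0.400: g = 0.0489, g' = -0.713 → ψ₂ = 0.469
  ψ₂ = 0.469: g = 0.0023, g' = -0.650 → ψ₂ = 0.472
Converged at ψ₂ = 0.472.
  1: x = 0.049, y = 0.287
  2: x = 0.293, y = 0.409
  3: x = 0.658, y = 0.304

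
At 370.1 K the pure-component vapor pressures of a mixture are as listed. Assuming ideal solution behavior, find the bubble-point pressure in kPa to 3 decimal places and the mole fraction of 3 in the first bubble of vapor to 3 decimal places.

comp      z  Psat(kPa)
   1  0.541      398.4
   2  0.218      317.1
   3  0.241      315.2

At the bubble point ψ → 0, so ΣzᵢKᵢ = 1 with Kᵢ = Pᵢˢᵃᵗ/P ⇒ P = ΣzᵢPᵢˢᵃᵗ.
P = 0.541·398.4 + 0.218·317.1 + 0.241·315.2 = 360.625 kPa
yᵢ = zᵢPᵢˢᵃᵗ/P ⇒ y_3 = 0.241·315.2/360.625 = 0.211

Pbub = 360.625 kPa, y_3 = 0.211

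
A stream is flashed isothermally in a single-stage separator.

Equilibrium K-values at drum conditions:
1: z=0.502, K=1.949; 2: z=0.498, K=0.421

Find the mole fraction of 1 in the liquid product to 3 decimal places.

Material balance + equilibrium reduce to Σ zᵢ(Kᵢ−1)/(1+V/F(Kᵢ−1)) = 0.
Check two-phase: ΣzᵢKᵢ = 1.188 > 1 and Σzᵢ/Kᵢ = 1.440 > 1, so g(0) = 0.188 > 0 and g(1) = -0.440 < 0.
Binary case is linear: z₁(K₁−1)(1+V/F(K₂−1)) + z₂(K₂−1)(1+V/F(K₁−1)) = 0
⇒ V/F = [z₁(K₁−1)+z₂(K₂−1)] / [−(K₁−1)(K₂−1)] = 0.1881/0.5495 = 0.342
Compositions from xᵢ = zᵢ/(1+V/F(Kᵢ−1)), yᵢ = Kᵢxᵢ:
  1: x = 0.379, y = 0.739
  2: x = 0.621, y = 0.261

x_1 = 0.379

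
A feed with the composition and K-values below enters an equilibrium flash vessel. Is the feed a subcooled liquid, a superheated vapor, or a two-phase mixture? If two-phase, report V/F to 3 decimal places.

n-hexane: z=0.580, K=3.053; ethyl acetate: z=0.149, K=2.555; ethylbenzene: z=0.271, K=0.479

superheated vapor

ΣzᵢKᵢ = 2.281; Σzᵢ/Kᵢ = 0.814.
Since Σzᵢ/Kᵢ < 1 the mixture is above its dew point — single vapor phase.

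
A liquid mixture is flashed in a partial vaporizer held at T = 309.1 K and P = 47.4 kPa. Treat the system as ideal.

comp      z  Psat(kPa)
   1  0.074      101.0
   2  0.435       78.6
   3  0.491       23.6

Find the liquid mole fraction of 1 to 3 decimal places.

Raoult's law: Kᵢ = Pᵢˢᵃᵗ/P = Pᵢˢᵃᵗ/47.4.
  K_1 = 101.0/47.4 = 2.13080, K_2 = 78.6/47.4 = 1.65823, K_3 = 23.6/47.4 = 0.49789
Newton–Raphson from ψ = 0.5:
  ψ = 0.500: g = -0.0603, g' = -0.366 → ψ = 0.335
  ψ = 0.335: g = -0.0012, g' = -0.355 → ψ = 0.332
Converged at ψ = 0.332.
Compositions from xᵢ = zᵢ/(1+ψ(Kᵢ−1)), yᵢ = Kᵢxᵢ:
  1: x = 0.054, y = 0.115
  2: x = 0.357, y = 0.592
  3: x = 0.589, y = 0.293

x_1 = 0.054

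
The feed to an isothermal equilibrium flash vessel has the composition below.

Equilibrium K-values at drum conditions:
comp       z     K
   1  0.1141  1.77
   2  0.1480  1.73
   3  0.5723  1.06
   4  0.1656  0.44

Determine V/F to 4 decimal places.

V/F = 0.7429

Material balance + equilibrium reduce to Σ zᵢ(Kᵢ−1)/(1+V/F(Kᵢ−1)) = 0.
Check two-phase: ΣzᵢKᵢ = 1.1375 > 1 and Σzᵢ/Kᵢ = 1.0663 > 1, so g(0) = 0.1375 > 0 and g(1) = -0.0663 < 0.
Iterate (Newton) starting at V/F = 0.63:
  V/F = 0.6300: g = 0.02296, g' = -0.1936 → V/F = 0.7486
  V/F = 0.7486: g = -0.00122, g' = -0.2161 → V/F = 0.7430
  V/F = 0.7430: g = -0.00000, g' = -0.2147 → V/F = 0.7429
Converged at V/F = 0.7429.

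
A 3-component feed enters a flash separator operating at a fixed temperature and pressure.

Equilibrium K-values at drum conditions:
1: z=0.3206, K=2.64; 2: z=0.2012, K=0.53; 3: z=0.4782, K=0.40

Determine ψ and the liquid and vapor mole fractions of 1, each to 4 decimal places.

Rachford–Rice: g(ψ) = Σ zᵢ(Kᵢ−1)/(1+ψ(Kᵢ−1)) = 0.
Feasibility: ΣzᵢKᵢ = 1.1443, Σzᵢ/Kᵢ = 1.6966 — both > 1, two phases present.
Iterate (Newton) starting at ψ = 0.41:
  ψ = 0.4100: g = -0.18328, g' = -0.6793 → ψ = 0.1402
  ψ = 0.1402: g = 0.01299, g' = -0.8262 → ψ = 0.1559
  ψ = 0.1559: g = 0.00014, g' = -0.8081 → ψ = 0.1561
Converged at ψ = 0.1561.
Compositions from xᵢ = zᵢ/(1+ψ(Kᵢ−1)), yᵢ = Kᵢxᵢ:
  1: x = 0.2553, y = 0.6739
  2: x = 0.2171, y = 0.1151
  3: x = 0.5276, y = 0.2110

ψ = 0.1561, x_1 = 0.2553, y_1 = 0.6739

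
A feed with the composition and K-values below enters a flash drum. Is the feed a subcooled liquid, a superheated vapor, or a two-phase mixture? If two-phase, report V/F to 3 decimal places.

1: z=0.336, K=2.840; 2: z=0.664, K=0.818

ΣzᵢKᵢ = 1.497; Σzᵢ/Kᵢ = 0.930.
Since Σzᵢ/Kᵢ < 1 the mixture is above its dew point — single vapor phase.

superheated vapor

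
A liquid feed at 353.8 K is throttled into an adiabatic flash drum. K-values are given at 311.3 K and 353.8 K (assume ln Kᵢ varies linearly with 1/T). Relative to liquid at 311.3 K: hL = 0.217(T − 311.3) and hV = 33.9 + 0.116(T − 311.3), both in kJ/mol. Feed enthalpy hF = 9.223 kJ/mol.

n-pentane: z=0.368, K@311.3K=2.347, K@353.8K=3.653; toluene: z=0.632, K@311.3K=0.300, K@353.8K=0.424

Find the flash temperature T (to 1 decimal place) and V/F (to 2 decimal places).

T = 324.9 K, V/F = 0.19

Adiabatic flash: solve Rachford–Rice at each trial T, then check hF = ψ·hV(T) + (1−ψ)·hL(T).
  T = 311.3 K: K = (2.347, 0.300), RR gives ψ = 0.057, H_out = 1.916 kJ/mol
  T = 353.8 K: K = (3.653, 0.424), RR gives ψ = 0.401, H_out = 21.085 kJ/mol
  T = 332.6 K: K = (2.971, 0.361), RR gives ψ = 0.255, H_out = 12.721 kJ/mol
  T = 322.0 K: K = (2.653, 0.330), RR gives ψ = 0.167, H_out = 7.800 kJ/mol
  T = 327.3 K: K = (2.810, 0.345), RR gives ψ = 0.213, H_out = 10.347 kJ/mol
  T = 324.6 K: K = (2.729, 0.338), RR gives ψ = 0.190, H_out = 9.074 kJ/mol
  T = 326.0 K: K = (2.771, 0.342), RR gives ψ = 0.202, H_out = 9.740 kJ/mol
Linear interpolation between T = 324.6 (H_out = 9.074) and T = 326.0 (H_out = 9.740) on hF = 9.223 gives T ≈ 324.9 K, at which ψ = 0.19.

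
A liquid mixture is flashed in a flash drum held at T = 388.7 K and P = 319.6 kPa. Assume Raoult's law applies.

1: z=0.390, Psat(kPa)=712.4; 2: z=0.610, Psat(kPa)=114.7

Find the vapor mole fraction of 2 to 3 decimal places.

Raoult's law: Kᵢ = Pᵢˢᵃᵗ/P = Pᵢˢᵃᵗ/319.6.
  K_1 = 712.4/319.6 = 2.22904, K_2 = 114.7/319.6 = 0.35889
Let ψ = V/F and solve Σ zᵢ(Kᵢ−1)/(1+ψ(Kᵢ−1)) = 0.
g(0) = ΣzᵢKᵢ − 1 = 0.088 and g(1) = 1 − Σzᵢ/Kᵢ = -0.875, so a root lies in (0, 1).
Binary case is linear: z₁(K₁−1)(1+ψ(K₂−1)) + z₂(K₂−1)(1+ψ(K₁−1)) = 0
⇒ ψ = [z₁(K₁−1)+z₂(K₂−1)] / [−(K₁−1)(K₂−1)] = 0.0882/0.7880 = 0.112
Compositions from xᵢ = zᵢ/(1+ψ(Kᵢ−1)), yᵢ = Kᵢxᵢ:
  1: x = 0.343, y = 0.764
  2: x = 0.657, y = 0.236

y_2 = 0.236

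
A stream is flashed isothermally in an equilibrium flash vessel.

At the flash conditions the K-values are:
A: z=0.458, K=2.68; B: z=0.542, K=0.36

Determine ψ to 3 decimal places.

ψ = 0.393

Material balance + equilibrium reduce to Σ zᵢ(Kᵢ−1)/(1+ψ(Kᵢ−1)) = 0.
g(0) = ΣzᵢKᵢ − 1 = 0.423 and g(1) = 1 − Σzᵢ/Kᵢ = -0.676, so a root lies in (0, 1).
Binary case is linear: z₁(K₁−1)(1+ψ(K₂−1)) + z₂(K₂−1)(1+ψ(K₁−1)) = 0
⇒ ψ = [z₁(K₁−1)+z₂(K₂−1)] / [−(K₁−1)(K₂−1)] = 0.4226/1.0752 = 0.393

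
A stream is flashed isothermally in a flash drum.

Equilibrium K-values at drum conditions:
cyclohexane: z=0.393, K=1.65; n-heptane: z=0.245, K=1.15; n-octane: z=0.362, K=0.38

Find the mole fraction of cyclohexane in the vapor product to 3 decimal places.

Let β = V/F and solve Σ zᵢ(Kᵢ−1)/(1+β(Kᵢ−1)) = 0.
g(0) = ΣzᵢKᵢ − 1 = 0.068 and g(1) = 1 − Σzᵢ/Kᵢ = -0.404, so a root lies in (0, 1).
Newton–Raphson from β = 0.43:
  β = 0.430: g = -0.0719, g' = -0.365 → β = 0.233
  β = 0.233: g = -0.0050, g' = -0.321 → β = 0.217
Converged at β = 0.217.
Compositions from xᵢ = zᵢ/(1+β(Kᵢ−1)), yᵢ = Kᵢxᵢ:
  cyclohexane: x = 0.344, y = 0.568
  n-heptane: x = 0.237, y = 0.273
  n-octane: x = 0.418, y = 0.159

y_cyclohexane = 0.568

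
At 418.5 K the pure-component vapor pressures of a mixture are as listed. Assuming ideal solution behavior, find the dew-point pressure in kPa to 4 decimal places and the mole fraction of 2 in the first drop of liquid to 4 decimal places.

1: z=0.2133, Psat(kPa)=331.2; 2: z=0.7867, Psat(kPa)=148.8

Pdew = 168.6061 kPa, x_2 = 0.8914

At the dew point ψ → 1, so Σzᵢ/Kᵢ = 1 with Kᵢ = Pᵢˢᵃᵗ/P ⇒ 1/P = Σzᵢ/Pᵢˢᵃᵗ.
1/P = 0.2133/331.2 + 0.7867/148.8 = 0.0059310 ⇒ P = 168.6061 kPa
xᵢ = zᵢP/Pᵢˢᵃᵗ ⇒ x_2 = 0.7867·168.6061/148.8 = 0.8914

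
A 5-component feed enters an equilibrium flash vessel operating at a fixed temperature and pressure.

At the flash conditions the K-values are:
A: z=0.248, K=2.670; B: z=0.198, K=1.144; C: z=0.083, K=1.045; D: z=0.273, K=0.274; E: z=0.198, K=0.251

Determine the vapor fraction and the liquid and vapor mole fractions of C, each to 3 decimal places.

Let ψ = V/F and solve Σ zᵢ(Kᵢ−1)/(1+ψ(Kᵢ−1)) = 0.
g(0) = ΣzᵢKᵢ − 1 = 0.100 and g(1) = 1 − Σzᵢ/Kᵢ = -1.131, so a root lies in (0, 1).
Newton–Raphson from ψ = 0.3:
  ψ = 0.300: g = -0.1377, g' = -0.731 → ψ = 0.112
  ψ = 0.112: g = 0.0034, g' = -0.798 → ψ = 0.116
Converged at ψ = 0.116.
Compositions from xᵢ = zᵢ/(1+ψ(Kᵢ−1)), yᵢ = Kᵢxᵢ:
  A: x = 0.208, y = 0.555
  B: x = 0.195, y = 0.223
  C: x = 0.083, y = 0.086
  D: x = 0.298, y = 0.082
  E: x = 0.217, y = 0.054

ψ = 0.116, x_C = 0.083, y_C = 0.086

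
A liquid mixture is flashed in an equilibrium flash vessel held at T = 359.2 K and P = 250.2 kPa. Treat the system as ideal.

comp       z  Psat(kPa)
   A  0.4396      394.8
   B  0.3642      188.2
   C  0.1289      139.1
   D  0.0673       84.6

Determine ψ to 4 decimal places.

Raoult's law: Kᵢ = Pᵢˢᵃᵗ/P = Pᵢˢᵃᵗ/250.2.
  K_A = 394.8/250.2 = 1.577938, K_B = 188.2/250.2 = 0.752198, K_C = 139.1/250.2 = 0.555955, K_D = 84.6/250.2 = 0.338129
Let ψ = V/F and solve Σ zᵢ(Kᵢ−1)/(1+ψ(Kᵢ−1)) = 0.
g(0) = ΣzᵢKᵢ − 1 = 0.0620 and g(1) = 1 − Σzᵢ/Kᵢ = -0.1937, so a root lies in (0, 1).
Iterate (Newton) starting at ψ = 0.5:
  ψ = 0.5000: g = -0.04606, g' = -0.2254 → ψ = 0.2956
  ψ = 0.2956: g = -0.00166, g' = -0.2124 → ψ = 0.2878
Converged at ψ = 0.2878.

ψ = 0.2878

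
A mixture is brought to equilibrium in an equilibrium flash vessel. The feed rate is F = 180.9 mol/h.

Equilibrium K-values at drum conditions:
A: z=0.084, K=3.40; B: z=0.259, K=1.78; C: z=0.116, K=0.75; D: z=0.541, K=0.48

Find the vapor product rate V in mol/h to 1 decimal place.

Iterate (Newton) starting at β = 0.5:
  β = 0.500: g = -0.1763, g' = -0.458 → β = 0.115
  β = 0.115: g = 0.0142, g' = -0.603 → β = 0.139
Converged at β = 0.139.
Then V = β·F = 0.1393·180.9 = 25.2 mol/h and L = F − V = 155.7 mol/h.

V = 25.2 mol/h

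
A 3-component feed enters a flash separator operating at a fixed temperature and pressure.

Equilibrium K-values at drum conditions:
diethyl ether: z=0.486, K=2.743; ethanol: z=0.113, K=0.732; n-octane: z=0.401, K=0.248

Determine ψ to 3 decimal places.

Iterate (Newton) starting at ψ = 0.5:
  ψ = 0.500: g = -0.0656, g' = -1.015 → ψ = 0.435
  ψ = 0.435: g = -0.0010, g' = -0.989 → ψ = 0.434
Converged at ψ = 0.434.

ψ = 0.434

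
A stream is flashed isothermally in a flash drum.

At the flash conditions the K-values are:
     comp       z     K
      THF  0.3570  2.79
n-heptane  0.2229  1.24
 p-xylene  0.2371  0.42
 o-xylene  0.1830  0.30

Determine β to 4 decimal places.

β = 0.4917

Material balance + equilibrium reduce to Σ zᵢ(Kᵢ−1)/(1+β(Kᵢ−1)) = 0.
g(0) = ΣzᵢKᵢ − 1 = 0.4269 and g(1) = 1 − Σzᵢ/Kᵢ = -0.4822, so a root lies in (0, 1).
Newton–Raphson from β = 0.5:
  β = 0.5000: g = -0.00578, g' = -0.6992 → β = 0.4917
Converged at β = 0.4917.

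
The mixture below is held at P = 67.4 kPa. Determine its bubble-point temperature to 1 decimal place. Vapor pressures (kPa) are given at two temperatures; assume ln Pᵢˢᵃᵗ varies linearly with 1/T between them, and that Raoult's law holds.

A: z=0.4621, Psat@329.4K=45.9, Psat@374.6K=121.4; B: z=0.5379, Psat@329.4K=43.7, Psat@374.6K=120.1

Bubble-point temperature: ΣzᵢPᵢˢᵃᵗ(T) = P. Interpolate ln Pᵢˢᵃᵗ = aᵢ + bᵢ/T.
  T = 329.4 K: ΣzᵢPᵢˢᵃᵗ = 44.72 kPa
  T = 374.6 K: ΣzᵢPᵢˢᵃᵗ = 120.70 kPa
  T = 352.0 K: ΣzᵢPᵢˢᵃᵗ = 75.84 kPa
  T = 340.7 K: ΣzᵢPᵢˢᵃᵗ = 58.75 kPa
  T = 346.4 K: ΣzᵢPᵢˢᵃᵗ = 66.96 kPa
  T = 349.2 K: ΣzᵢPᵢˢᵃᵗ = 71.30 kPa
Interpolating between 346.4 K and 349.2 K gives T ≈ 346.7 K.

T = 346.7 K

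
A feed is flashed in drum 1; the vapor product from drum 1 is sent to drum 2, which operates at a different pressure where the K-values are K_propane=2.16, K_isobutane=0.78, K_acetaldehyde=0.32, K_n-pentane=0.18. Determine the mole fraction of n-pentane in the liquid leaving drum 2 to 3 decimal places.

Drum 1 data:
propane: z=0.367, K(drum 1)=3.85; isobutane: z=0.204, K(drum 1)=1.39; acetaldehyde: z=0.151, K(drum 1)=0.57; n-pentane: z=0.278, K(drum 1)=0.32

Drum 1:
Let ψ₁ = V/F and solve Σ zᵢ(Kᵢ−1)/(1+ψ₁(Kᵢ−1)) = 0.
g(0) = ΣzᵢKᵢ − 1 = 0.872 and g(1) = 1 − Σzᵢ/Kᵢ = -0.376, so a root lies in (0, 1).
Iterate (Newton) starting at ψ₁ = 0.69:
  ψ₁ = 0.690: g = -0.0332, g' = -0.871 → ψ₁ = 0.652
  ψ₁ = 0.652: g = -0.0004, g' = -0.853 → ψ₁ = 0.651
Converged at ψ₁ = 0.651.
Drum-1 compositions:
  propane: x = 0.128, y = 0.495
  isobutane: x = 0.163, y = 0.226
  acetaldehyde: x = 0.210, y = 0.120
  n-pentane: x = 0.499, y = 0.160
Drum-2 feed = drum-1 vapor: z₂ = (0.4946, 0.2261, 0.1196, 0.1597).
Drum 2:
Material balance + equilibrium reduce to Σ zᵢ(Kᵢ−1)/(1+ψ₂(Kᵢ−1)) = 0.
g(0) = ΣzᵢKᵢ − 1 = 0.312 and g(1) = 1 − Σzᵢ/Kᵢ = -0.780, so a root lies in (0, 1).
Newton iteration, ψ₂⁰ = 0.5:
  ψ₂ = 0.500: g = -0.0379, g' = -0.716 → ψ₂ = 0.447
  ψ₂ = 0.447: g = -0.0009, g' = -0.684 → ψ₂ = 0.446
Converged at ψ₂ = 0.446.
  propane: x = 0.326, y = 0.704
  isobutane: x = 0.251, y = 0.196
  acetaldehyde: x = 0.172, y = 0.055
  n-pentane: x = 0.252, y = 0.045

x_n-pentane (drum 2) = 0.252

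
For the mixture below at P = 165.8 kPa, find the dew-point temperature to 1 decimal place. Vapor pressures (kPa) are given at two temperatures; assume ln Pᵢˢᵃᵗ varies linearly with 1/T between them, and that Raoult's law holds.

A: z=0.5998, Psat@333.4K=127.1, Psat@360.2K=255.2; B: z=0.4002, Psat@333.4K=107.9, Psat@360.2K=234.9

T = 345.1 K

Dew-point temperature: Σzᵢ·P/Pᵢˢᵃᵗ(T) = 1. Interpolate ln Pᵢˢᵃᵗ = aᵢ + bᵢ/T.
  T = 333.4 K: ΣzᵢP/Pᵢˢᵃᵗ = 1.3974
  T = 360.2 K: ΣzᵢP/Pᵢˢᵃᵗ = 0.6722
  T = 346.8 K: ΣzᵢP/Pᵢˢᵃᵗ = 0.9554
  T = 340.1 K: ΣzᵢP/Pᵢˢᵃᵗ = 1.1510
  T = 343.5 K: ΣzᵢP/Pᵢˢᵃᵗ = 1.0462
  T = 345.1 K: ΣzᵢP/Pᵢˢᵃᵗ = 1.0009
Interpolating between 345.1 K and 346.8 K gives T ≈ 345.1 K.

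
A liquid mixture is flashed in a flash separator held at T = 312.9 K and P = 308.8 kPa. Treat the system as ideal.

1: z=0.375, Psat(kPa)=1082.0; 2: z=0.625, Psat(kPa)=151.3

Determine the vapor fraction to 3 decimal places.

Raoult's law: Kᵢ = Pᵢˢᵃᵗ/P = Pᵢˢᵃᵗ/308.8.
  K_1 = 1082.0/308.8 = 3.50389, K_2 = 151.3/308.8 = 0.48996
Let ψ = V/F and solve Σ zᵢ(Kᵢ−1)/(1+ψ(Kᵢ−1)) = 0.
Check two-phase: ΣzᵢKᵢ = 1.620 > 1 and Σzᵢ/Kᵢ = 1.383 > 1, so g(0) = 0.620 > 0 and g(1) = -0.383 < 0.
Binary case is linear: z₁(K₁−1)(1+ψ(K₂−1)) + z₂(K₂−1)(1+ψ(K₁−1)) = 0
⇒ ψ = [z₁(K₁−1)+z₂(K₂−1)] / [−(K₁−1)(K₂−1)] = 0.6202/1.2771 = 0.486

ψ = 0.486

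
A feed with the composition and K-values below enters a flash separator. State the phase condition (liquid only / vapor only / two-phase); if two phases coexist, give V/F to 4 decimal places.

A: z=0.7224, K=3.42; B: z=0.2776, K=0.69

ΣzᵢKᵢ = 2.6622; Σzᵢ/Kᵢ = 0.6135.
Since Σzᵢ/Kᵢ < 1 the mixture is above its dew point — single vapor phase.

vapor only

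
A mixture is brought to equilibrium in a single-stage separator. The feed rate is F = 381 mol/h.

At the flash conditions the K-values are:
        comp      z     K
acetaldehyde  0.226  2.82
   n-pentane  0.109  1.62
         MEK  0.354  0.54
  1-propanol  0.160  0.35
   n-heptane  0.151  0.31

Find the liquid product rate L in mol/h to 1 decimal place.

Newton–Raphson from V/F = 0.48:
  V/F = 0.480: g = -0.2443, g' = -0.665 → V/F = 0.113
  V/F = 0.113: g = 0.0076, g' = -0.799 → V/F = 0.122
Converged at V/F = 0.122.
Then V = V/F·F = 0.1222·381 = 46.6 mol/h and L = F − V = 334.4 mol/h.

L = 334.4 mol/h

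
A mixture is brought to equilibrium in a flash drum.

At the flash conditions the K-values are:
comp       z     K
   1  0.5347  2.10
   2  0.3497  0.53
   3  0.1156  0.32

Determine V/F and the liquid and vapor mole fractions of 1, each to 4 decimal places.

Material balance + equilibrium reduce to Σ zᵢ(Kᵢ−1)/(1+V/F(Kᵢ−1)) = 0.
Check two-phase: ΣzᵢKᵢ = 1.3452 > 1 and Σzᵢ/Kᵢ = 1.2757 > 1, so g(0) = 0.3452 > 0 and g(1) = -0.2757 < 0.
Iterate (Newton) starting at V/F = 0.5:
  V/F = 0.5000: g = 0.04551, g' = -0.5240 → V/F = 0.5869
  V/F = 0.5869: g = -0.00034, g' = -0.5343 → V/F = 0.5862
Converged at V/F = 0.5862.
Compositions from xᵢ = zᵢ/(1+V/F(Kᵢ−1)), yᵢ = Kᵢxᵢ:
  1: x = 0.3251, y = 0.6827
  2: x = 0.4827, y = 0.2558
  3: x = 0.1922, y = 0.0615

V/F = 0.5862, x_1 = 0.3251, y_1 = 0.6827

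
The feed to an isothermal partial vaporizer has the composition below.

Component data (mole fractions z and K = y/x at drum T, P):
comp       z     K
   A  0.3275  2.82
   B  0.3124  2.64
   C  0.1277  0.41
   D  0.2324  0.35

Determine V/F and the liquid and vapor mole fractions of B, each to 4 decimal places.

Material balance + equilibrium reduce to Σ zᵢ(Kᵢ−1)/(1+V/F(Kᵢ−1)) = 0.
Check two-phase: ΣzᵢKᵢ = 1.8820 > 1 and Σzᵢ/Kᵢ = 1.2099 > 1, so g(0) = 0.8820 > 0 and g(1) = -0.2099 < 0.
Iterate (Newton) starting at V/F = 0.5:
  V/F = 0.5000: g = 0.26291, g' = -0.8560 → V/F = 0.8071
  V/F = 0.8071: g = 0.00026, g' = -0.9301 → V/F = 0.8074
Converged at V/F = 0.8074.
Compositions from xᵢ = zᵢ/(1+V/F(Kᵢ−1)), yᵢ = Kᵢxᵢ:
  A: x = 0.1326, y = 0.3740
  B: x = 0.1344, y = 0.3548
  C: x = 0.2439, y = 0.1000
  D: x = 0.4891, y = 0.1712

V/F = 0.8074, x_B = 0.1344, y_B = 0.3548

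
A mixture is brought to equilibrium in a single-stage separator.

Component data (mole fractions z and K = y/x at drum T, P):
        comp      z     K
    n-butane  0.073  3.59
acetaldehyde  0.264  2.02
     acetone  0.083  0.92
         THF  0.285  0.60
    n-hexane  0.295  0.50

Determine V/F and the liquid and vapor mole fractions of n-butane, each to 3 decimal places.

Material balance + equilibrium reduce to Σ zᵢ(Kᵢ−1)/(1+V/F(Kᵢ−1)) = 0.
g(0) = ΣzᵢKᵢ − 1 = 0.190 and g(1) = 1 − Σzᵢ/Kᵢ = -0.306, so a root lies in (0, 1).
Newton–Raphson from V/F = 0.5:
  V/F = 0.500: g = -0.0854, g' = -0.416 → V/F = 0.295
  V/F = 0.295: g = 0.0051, g' = -0.480 → V/F = 0.306
Converged at V/F = 0.306.
Compositions from xᵢ = zᵢ/(1+V/F(Kᵢ−1)), yᵢ = Kᵢxᵢ:
  n-butane: x = 0.041, y = 0.146
  acetaldehyde: x = 0.201, y = 0.407
  acetone: x = 0.085, y = 0.078
  THF: x = 0.325, y = 0.195
  n-hexane: x = 0.348, y = 0.174

V/F = 0.306, x_n-butane = 0.041, y_n-butane = 0.146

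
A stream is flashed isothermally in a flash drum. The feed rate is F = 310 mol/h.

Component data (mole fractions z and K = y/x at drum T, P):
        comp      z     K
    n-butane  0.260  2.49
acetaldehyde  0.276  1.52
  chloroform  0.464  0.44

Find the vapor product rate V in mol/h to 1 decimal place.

V = 140.0 mol/h

Newton iteration, V/F⁰ = 0.46:
  V/F = 0.460: g = -0.0043, g' = -0.516 → V/F = 0.452
Converged at V/F = 0.452.
Then V = V/F·F = 0.4516·310 = 140.0 mol/h and L = F − V = 170.0 mol/h.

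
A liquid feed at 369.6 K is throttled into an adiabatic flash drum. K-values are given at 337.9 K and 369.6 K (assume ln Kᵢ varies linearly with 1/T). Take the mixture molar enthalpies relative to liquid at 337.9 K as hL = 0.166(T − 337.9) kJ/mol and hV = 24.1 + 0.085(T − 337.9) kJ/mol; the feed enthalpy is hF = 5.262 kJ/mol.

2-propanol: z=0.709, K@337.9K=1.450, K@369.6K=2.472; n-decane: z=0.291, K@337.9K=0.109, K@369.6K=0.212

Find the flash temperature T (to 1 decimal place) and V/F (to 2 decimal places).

T = 339.5 K, V/F = 0.21

Adiabatic flash: solve Rachford–Rice at each trial T, then check hF = ψ·hV(T) + (1−ψ)·hL(T).
  T = 337.9 K: K = (1.450, 0.109), RR gives ψ = 0.149, H_out = 3.593 kJ/mol
  T = 369.6 K: K = (2.472, 0.212), RR gives ψ = 0.702, H_out = 20.379 kJ/mol
  T = 353.8 K: K = (1.918, 0.154), RR gives ψ = 0.521, H_out = 14.533 kJ/mol
  T = 345.9 K: K = (1.674, 0.130), RR gives ψ = 0.384, H_out = 10.329 kJ/mol
  T = 341.9 K: K = (1.559, 0.119), RR gives ψ = 0.285, H_out = 7.439 kJ/mol
  T = 339.9 K: K = (1.504, 0.114), RR gives ψ = 0.223, H_out = 5.670 kJ/mol
Linear interpolation between T = 337.9 (H_out = 3.593) and T = 339.9 (H_out = 5.670) on hF = 5.262 gives T ≈ 339.5 K, at which ψ = 0.21.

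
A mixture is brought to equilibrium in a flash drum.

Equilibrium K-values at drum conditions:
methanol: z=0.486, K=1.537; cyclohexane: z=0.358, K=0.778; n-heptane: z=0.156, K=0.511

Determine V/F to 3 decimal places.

V/F = 0.587

Rachford–Rice: g(V/F) = Σ zᵢ(Kᵢ−1)/(1+V/F(Kᵢ−1)) = 0.
Check two-phase: ΣzᵢKᵢ = 1.105 > 1 and Σzᵢ/Kᵢ = 1.082 > 1, so g(0) = 0.105 > 0 and g(1) = -0.082 < 0.
Iterate (Newton) starting at V/F = 0.68:
  V/F = 0.680: g = -0.0167, g' = -0.183 → V/F = 0.589
  V/F = 0.589: g = -0.0003, g' = -0.178 → V/F = 0.587
Converged at V/F = 0.587.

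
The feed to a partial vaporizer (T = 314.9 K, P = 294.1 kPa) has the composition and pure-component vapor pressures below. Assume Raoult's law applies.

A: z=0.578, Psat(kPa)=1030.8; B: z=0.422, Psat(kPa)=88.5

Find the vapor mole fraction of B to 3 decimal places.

y_B = 0.235

Raoult's law: Kᵢ = Pᵢˢᵃᵗ/P = Pᵢˢᵃᵗ/294.1.
  K_A = 1030.8/294.1 = 3.50493, K_B = 88.5/294.1 = 0.30092
Rachford–Rice: g(V/F) = Σ zᵢ(Kᵢ−1)/(1+V/F(Kᵢ−1)) = 0.
Feasibility: ΣzᵢKᵢ = 2.153, Σzᵢ/Kᵢ = 1.567 — both > 1, two phases present.
Binary case is linear: z₁(K₁−1)(1+V/F(K₂−1)) + z₂(K₂−1)(1+V/F(K₁−1)) = 0
⇒ V/F = [z₁(K₁−1)+z₂(K₂−1)] / [−(K₁−1)(K₂−1)] = 1.1528/1.7512 = 0.658
Compositions from xᵢ = zᵢ/(1+V/F(Kᵢ−1)), yᵢ = Kᵢxᵢ:
  A: x = 0.218, y = 0.765
  B: x = 0.782, y = 0.235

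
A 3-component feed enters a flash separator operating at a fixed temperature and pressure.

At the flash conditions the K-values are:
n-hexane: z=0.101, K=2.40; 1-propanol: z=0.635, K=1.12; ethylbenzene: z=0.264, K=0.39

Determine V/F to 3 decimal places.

Rachford–Rice: g(V/F) = Σ zᵢ(Kᵢ−1)/(1+V/F(Kᵢ−1)) = 0.
g(0) = ΣzᵢKᵢ − 1 = 0.057 and g(1) = 1 − Σzᵢ/Kᵢ = -0.286, so a root lies in (0, 1).
Newton–Raphson from V/F = 0.44:
  V/F = 0.440: g = -0.0602, g' = -0.268 → V/F = 0.215
  V/F = 0.215: g = -0.0023, g' = -0.256 → V/F = 0.206
Converged at V/F = 0.206.

V/F = 0.206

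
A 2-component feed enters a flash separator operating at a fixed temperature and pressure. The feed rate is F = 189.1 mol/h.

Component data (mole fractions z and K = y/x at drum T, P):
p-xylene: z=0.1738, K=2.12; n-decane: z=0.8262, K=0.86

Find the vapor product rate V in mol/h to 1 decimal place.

Binary case is linear: z₁(K₁−1)(1+V/F(K₂−1)) + z₂(K₂−1)(1+V/F(K₁−1)) = 0
⇒ V/F = [z₁(K₁−1)+z₂(K₂−1)] / [−(K₁−1)(K₂−1)] = 0.07899/0.15680 = 0.5037
Then V = V/F·F = 0.5037·189.1 = 95.3 mol/h and L = F − V = 93.8 mol/h.

V = 95.3 mol/h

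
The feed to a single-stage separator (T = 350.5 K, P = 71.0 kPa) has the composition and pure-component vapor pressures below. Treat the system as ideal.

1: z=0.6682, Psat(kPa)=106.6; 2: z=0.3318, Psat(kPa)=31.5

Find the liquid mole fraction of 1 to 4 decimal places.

x_1 = 0.5260

Raoult's law: Kᵢ = Pᵢˢᵃᵗ/P = Pᵢˢᵃᵗ/71.0.
  K_1 = 106.6/71.0 = 1.501408, K_2 = 31.5/71.0 = 0.443662
Let ψ = V/F and solve Σ zᵢ(Kᵢ−1)/(1+ψ(Kᵢ−1)) = 0.
g(0) = ΣzᵢKᵢ − 1 = 0.1504 and g(1) = 1 − Σzᵢ/Kᵢ = -0.1929, so a root lies in (0, 1).
Binary case is linear: z₁(K₁−1)(1+ψ(K₂−1)) + z₂(K₂−1)(1+ψ(K₁−1)) = 0
⇒ ψ = [z₁(K₁−1)+z₂(K₂−1)] / [−(K₁−1)(K₂−1)] = 0.15045/0.27895 = 0.5393
Compositions from xᵢ = zᵢ/(1+ψ(Kᵢ−1)), yᵢ = Kᵢxᵢ:
  1: x = 0.5260, y = 0.7897
  2: x = 0.4740, y = 0.2103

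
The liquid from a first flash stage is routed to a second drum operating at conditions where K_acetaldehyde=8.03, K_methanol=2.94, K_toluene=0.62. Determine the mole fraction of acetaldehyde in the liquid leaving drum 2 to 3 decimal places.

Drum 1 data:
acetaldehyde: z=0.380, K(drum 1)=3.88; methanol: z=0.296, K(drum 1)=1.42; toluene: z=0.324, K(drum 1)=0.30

x_acetaldehyde (drum 2) = 0.021

Drum 1:
Rachford–Rice: g(ψ₁) = Σ zᵢ(Kᵢ−1)/(1+ψ₁(Kᵢ−1)) = 0.
g(0) = ΣzᵢKᵢ − 1 = 0.992 and g(1) = 1 − Σzᵢ/Kᵢ = -0.386, so a root lies in (0, 1).
Iterate (Newton) starting at ψ₁ = 0.5:
  ψ₁ = 0.500: g = 0.2023, g' = -0.941 → ψ₁ = 0.715
  ψ₁ = 0.715: g = -0.0008, g' = -1.004 → ψ₁ = 0.714
Converged at ψ₁ = 0.714.
Drum-1 compositions:
  acetaldehyde: x = 0.124, y = 0.482
  methanol: x = 0.228, y = 0.323
  toluene: x = 0.648, y = 0.194
Drum-2 feed = drum-1 liquid: z₂ = (0.1243, 0.2277, 0.6480).
Drum 2:
Rachford–Rice: g(ψ₂) = Σ zᵢ(Kᵢ−1)/(1+ψ₂(Kᵢ−1)) = 0.
Feasibility: ΣzᵢKᵢ = 2.069, Σzᵢ/Kᵢ = 1.138 — both > 1, two phases present.
Newton iteration, ψ₂⁰ = 0.5:
  ψ₂ = 0.500: g = 0.1138, g' = -0.665 → ψ₂ = 0.671
  ψ₂ = 0.671: g = 0.0142, g' = -0.518 → ψ₂ = 0.698
  ψ₂ = 0.698: g = 0.0002, g' = -0.504 → ψ₂ = 0.699
Converged at ψ₂ = 0.699.
  acetaldehyde: x = 0.021, y = 0.169
  methanol: x = 0.097, y = 0.284
  toluene: x = 0.882, y = 0.547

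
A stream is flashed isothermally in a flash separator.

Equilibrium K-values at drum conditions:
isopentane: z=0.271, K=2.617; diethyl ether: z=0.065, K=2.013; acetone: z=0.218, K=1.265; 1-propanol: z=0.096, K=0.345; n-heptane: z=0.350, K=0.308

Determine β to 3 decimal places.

Iterate (Newton) starting at β = 0.52:
  β = 0.520: g = -0.1418, g' = -0.753 → β = 0.332
  β = 0.332: g = -0.0072, g' = -0.700 → β = 0.322
Converged at β = 0.322.

β = 0.322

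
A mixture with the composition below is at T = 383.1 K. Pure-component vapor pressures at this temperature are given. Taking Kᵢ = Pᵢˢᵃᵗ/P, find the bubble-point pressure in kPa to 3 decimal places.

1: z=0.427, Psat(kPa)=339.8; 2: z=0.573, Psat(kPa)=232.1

Pbub = 278.088 kPa

At the bubble point ψ → 0, so ΣzᵢKᵢ = 1 with Kᵢ = Pᵢˢᵃᵗ/P ⇒ P = ΣzᵢPᵢˢᵃᵗ.
P = 0.427·339.8 + 0.573·232.1 = 278.088 kPa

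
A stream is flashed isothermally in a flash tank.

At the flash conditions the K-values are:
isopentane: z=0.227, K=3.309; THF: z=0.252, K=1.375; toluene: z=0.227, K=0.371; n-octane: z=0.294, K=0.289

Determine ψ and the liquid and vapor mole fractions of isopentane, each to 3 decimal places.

Rachford–Rice: g(ψ) = Σ zᵢ(Kᵢ−1)/(1+ψ(Kᵢ−1)) = 0.
Feasibility: ΣzᵢKᵢ = 1.267, Σzᵢ/Kᵢ = 1.881 — both > 1, two phases present.
Newton–Raphson from ψ = 0.5:
  ψ = 0.500: g = -0.2098, g' = -0.835 → ψ = 0.249
  ψ = 0.249: g = -0.0038, g' = -0.864 → ψ = 0.244
Converged at ψ = 0.244.
Compositions from xᵢ = zᵢ/(1+ψ(Kᵢ−1)), yᵢ = Kᵢxᵢ:
  isopentane: x = 0.145, y = 0.480
  THF: x = 0.231, y = 0.317
  toluene: x = 0.268, y = 0.100
  n-octane: x = 0.356, y = 0.103

ψ = 0.244, x_isopentane = 0.145, y_isopentane = 0.480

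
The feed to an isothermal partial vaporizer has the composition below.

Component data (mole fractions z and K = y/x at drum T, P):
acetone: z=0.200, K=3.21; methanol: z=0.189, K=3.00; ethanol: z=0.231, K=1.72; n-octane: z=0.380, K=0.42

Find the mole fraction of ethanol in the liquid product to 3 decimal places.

x_ethanol = 0.147

Material balance + equilibrium reduce to Σ zᵢ(Kᵢ−1)/(1+V/F(Kᵢ−1)) = 0.
Check two-phase: ΣzᵢKᵢ = 1.766 > 1 and Σzᵢ/Kᵢ = 1.164 > 1, so g(0) = 0.766 > 0 and g(1) = -0.164 < 0.
Iterate (Newton) starting at V/F = 0.5:
  V/F = 0.500: g = 0.2108, g' = -0.728 → V/F = 0.790
  V/F = 0.790: g = 0.0069, g' = -0.727 → V/F = 0.799
Converged at V/F = 0.799.
Compositions from xᵢ = zᵢ/(1+V/F(Kᵢ−1)), yᵢ = Kᵢxᵢ:
  acetone: x = 0.072, y = 0.232
  methanol: x = 0.073, y = 0.218
  ethanol: x = 0.147, y = 0.252
  n-octane: x = 0.708, y = 0.297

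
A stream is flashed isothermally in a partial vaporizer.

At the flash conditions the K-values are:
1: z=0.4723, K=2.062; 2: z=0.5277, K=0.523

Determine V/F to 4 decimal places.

Rachford–Rice: g(V/F) = Σ zᵢ(Kᵢ−1)/(1+V/F(Kᵢ−1)) = 0.
g(0) = ΣzᵢKᵢ − 1 = 0.2499 and g(1) = 1 − Σzᵢ/Kᵢ = -0.2380, so a root lies in (0, 1).
Binary case is linear: z₁(K₁−1)(1+V/F(K₂−1)) + z₂(K₂−1)(1+V/F(K₁−1)) = 0
⇒ V/F = [z₁(K₁−1)+z₂(K₂−1)] / [−(K₁−1)(K₂−1)] = 0.24987/0.50657 = 0.4933

V/F = 0.4933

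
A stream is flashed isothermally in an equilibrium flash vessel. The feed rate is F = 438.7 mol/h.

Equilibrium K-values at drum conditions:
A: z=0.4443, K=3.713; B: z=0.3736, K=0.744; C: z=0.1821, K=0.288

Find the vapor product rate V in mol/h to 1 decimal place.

V = 329.3 mol/h

Rachford–Rice: g(β) = Σ zᵢ(Kᵢ−1)/(1+β(Kᵢ−1)) = 0.
g(0) = ΣzᵢKᵢ − 1 = 0.9801 and g(1) = 1 − Σzᵢ/Kᵢ = -0.2541, so a root lies in (0, 1).
Newton–Raphson from β = 0.5:
  β = 0.5000: g = 0.20051, g' = -0.8437 → β = 0.7377
  β = 0.7377: g = 0.01064, g' = -0.8098 → β = 0.7508
  β = 0.7508: g = -0.00005, g' = -0.8182 → β = 0.7507
Converged at β = 0.7507.
Then V = β·F = 0.7507·438.7 = 329.3 mol/h and L = F − V = 109.4 mol/h.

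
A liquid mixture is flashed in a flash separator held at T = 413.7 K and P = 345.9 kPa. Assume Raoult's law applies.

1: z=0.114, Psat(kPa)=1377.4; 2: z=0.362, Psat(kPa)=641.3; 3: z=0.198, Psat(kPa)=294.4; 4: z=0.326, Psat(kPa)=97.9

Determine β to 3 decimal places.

Raoult's law: Kᵢ = Pᵢˢᵃᵗ/P = Pᵢˢᵃᵗ/345.9.
  K_1 = 1377.4/345.9 = 3.98208, K_2 = 641.3/345.9 = 1.85400, K_3 = 294.4/345.9 = 0.85111, K_4 = 97.9/345.9 = 0.28303
Let β = V/F and solve Σ zᵢ(Kᵢ−1)/(1+β(Kᵢ−1)) = 0.
Check two-phase: ΣzᵢKᵢ = 1.386 > 1 and Σzᵢ/Kᵢ = 1.608 > 1, so g(0) = 0.386 > 0 and g(1) = -0.608 < 0.
Iterate (Newton) starting at β = 0.42:
  β = 0.420: g = 0.0126, g' = -0.691 → β = 0.438
Converged at β = 0.438.

β = 0.438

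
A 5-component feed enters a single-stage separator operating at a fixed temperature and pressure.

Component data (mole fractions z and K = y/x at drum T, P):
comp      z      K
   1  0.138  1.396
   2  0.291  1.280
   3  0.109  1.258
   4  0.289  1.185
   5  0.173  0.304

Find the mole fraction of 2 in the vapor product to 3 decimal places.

Rachford–Rice: g(ψ) = Σ zᵢ(Kᵢ−1)/(1+ψ(Kᵢ−1)) = 0.
g(0) = ΣzᵢKᵢ − 1 = 0.097 and g(1) = 1 − Σzᵢ/Kᵢ = -0.226, so a root lies in (0, 1).
Iterate (Newton) starting at ψ = 0.5:
  ψ = 0.500: g = 0.0063, g' = -0.244 → ψ = 0.526
  ψ = 0.526: g = -0.0001, g' = -0.254 → ψ = 0.525
Converged at ψ = 0.525.
Compositions from xᵢ = zᵢ/(1+ψ(Kᵢ−1)), yᵢ = Kᵢxᵢ:
  1: x = 0.114, y = 0.159
  2: x = 0.254, y = 0.325
  3: x = 0.096, y = 0.121
  4: x = 0.263, y = 0.312
  5: x = 0.273, y = 0.083

y_2 = 0.325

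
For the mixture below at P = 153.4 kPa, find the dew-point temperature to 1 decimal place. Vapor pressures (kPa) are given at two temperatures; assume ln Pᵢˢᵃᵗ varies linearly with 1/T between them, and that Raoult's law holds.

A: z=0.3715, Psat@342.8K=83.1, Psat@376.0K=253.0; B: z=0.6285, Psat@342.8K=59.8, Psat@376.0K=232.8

T = 363.6 K

Dew-point temperature: Σzᵢ·P/Pᵢˢᵃᵗ(T) = 1. Interpolate ln Pᵢˢᵃᵗ = aᵢ + bᵢ/T.
  T = 342.8 K: ΣzᵢP/Pᵢˢᵃᵗ = 2.2980
  T = 376.0 K: ΣzᵢP/Pᵢˢᵃᵗ = 0.6394
  T = 359.4 K: ΣzᵢP/Pᵢˢᵃᵗ = 1.1749
  T = 367.7 K: ΣzᵢP/Pᵢˢᵃᵗ = 0.8605
  T = 363.5 K: ΣzᵢP/Pᵢˢᵃᵗ = 1.0055
  T = 365.6 K: ΣzᵢP/Pᵢˢᵃᵗ = 0.9297
  T = 364.6 K: ΣzᵢP/Pᵢˢᵃᵗ = 0.9649
Interpolating between 363.5 K and 364.6 K gives T ≈ 363.6 K.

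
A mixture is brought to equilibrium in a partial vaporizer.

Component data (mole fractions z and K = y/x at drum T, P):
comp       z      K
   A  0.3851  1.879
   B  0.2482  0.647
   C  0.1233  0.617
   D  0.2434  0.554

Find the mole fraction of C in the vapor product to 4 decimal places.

y_C = 0.0849

Let ψ = V/F and solve Σ zᵢ(Kᵢ−1)/(1+ψ(Kᵢ−1)) = 0.
g(0) = ΣzᵢKᵢ − 1 = 0.0951 and g(1) = 1 − Σzᵢ/Kᵢ = -0.2278, so a root lies in (0, 1).
Newton–Raphson from ψ = 0.5:
  ψ = 0.5000: g = -0.06936, g' = -0.2971 → ψ = 0.2665
  ψ = 0.2665: g = 0.00175, g' = -0.3178 → ψ = 0.2720
Converged at ψ = 0.2720.
Compositions from xᵢ = zᵢ/(1+ψ(Kᵢ−1)), yᵢ = Kᵢxᵢ:
  A: x = 0.3108, y = 0.5840
  B: x = 0.2746, y = 0.1776
  C: x = 0.1376, y = 0.0849
  D: x = 0.2770, y = 0.1535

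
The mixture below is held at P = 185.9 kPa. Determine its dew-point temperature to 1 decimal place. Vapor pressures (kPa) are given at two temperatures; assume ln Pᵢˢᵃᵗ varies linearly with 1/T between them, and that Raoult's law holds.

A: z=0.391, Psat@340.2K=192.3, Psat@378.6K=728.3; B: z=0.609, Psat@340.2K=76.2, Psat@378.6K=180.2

Dew-point temperature: Σzᵢ·P/Pᵢˢᵃᵗ(T) = 1. Interpolate ln Pᵢˢᵃᵗ = aᵢ + bᵢ/T.
  T = 340.2 K: ΣzᵢP/Pᵢˢᵃᵗ = 1.8637
  T = 378.6 K: ΣzᵢP/Pᵢˢᵃᵗ = 0.7281
  T = 359.4 K: ΣzᵢP/Pᵢˢᵃᵗ = 1.1316
  T = 369.0 K: ΣzᵢP/Pᵢˢᵃᵗ = 0.9018
  T = 364.2 K: ΣzᵢP/Pᵢˢᵃᵗ = 1.0085
  T = 366.6 K: ΣzᵢP/Pᵢˢᵃᵗ = 0.9532
Interpolating between 364.2 K and 366.6 K gives T ≈ 364.6 K.

T = 364.6 K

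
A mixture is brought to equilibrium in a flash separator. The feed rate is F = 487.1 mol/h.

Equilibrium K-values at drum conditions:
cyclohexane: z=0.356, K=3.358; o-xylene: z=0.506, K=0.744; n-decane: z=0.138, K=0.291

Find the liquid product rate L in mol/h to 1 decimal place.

L = 174.9 mol/h

Rachford–Rice: g(V/F) = Σ zᵢ(Kᵢ−1)/(1+V/F(Kᵢ−1)) = 0.
Feasibility: ΣzᵢKᵢ = 1.612, Σzᵢ/Kᵢ = 1.260 — both > 1, two phases present.
Newton–Raphson from V/F = 0.5:
  V/F = 0.500: g = 0.0851, g' = -0.627 → V/F = 0.636
  V/F = 0.636: g = 0.0030, g' = -0.594 → V/F = 0.641
Converged at V/F = 0.641.
Then V = V/F·F = 0.6409·487.1 = 312.2 mol/h and L = F − V = 174.9 mol/h.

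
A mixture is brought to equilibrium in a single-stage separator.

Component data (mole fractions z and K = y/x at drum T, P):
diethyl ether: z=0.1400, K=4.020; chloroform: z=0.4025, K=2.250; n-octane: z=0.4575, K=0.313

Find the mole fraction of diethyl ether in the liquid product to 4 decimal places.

Newton–Raphson from β = 0.5:
  β = 0.5000: g = -0.00069, g' = -0.9418 → β = 0.4993
Converged at β = 0.4993.
Compositions from xᵢ = zᵢ/(1+β(Kᵢ−1)), yᵢ = Kᵢxᵢ:
  diethyl ether: x = 0.0558, y = 0.2244
  chloroform: x = 0.2478, y = 0.5576
  n-octane: x = 0.6963, y = 0.2180

x_diethyl ether = 0.0558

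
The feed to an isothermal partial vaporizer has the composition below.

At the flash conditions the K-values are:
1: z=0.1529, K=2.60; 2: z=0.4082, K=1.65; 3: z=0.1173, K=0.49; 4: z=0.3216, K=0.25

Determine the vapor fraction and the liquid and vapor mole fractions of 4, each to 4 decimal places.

ψ = 0.3085, x_4 = 0.4184, y_4 = 0.1046

Let ψ = V/F and solve Σ zᵢ(Kᵢ−1)/(1+ψ(Kᵢ−1)) = 0.
Feasibility: ΣzᵢKᵢ = 1.2089, Σzᵢ/Kᵢ = 1.8320 — both > 1, two phases present.
Newton–Raphson from ψ = 0.36:
  ψ = 0.3600: g = -0.03344, g' = -0.6561 → ψ = 0.3090
  ψ = 0.3090: g = -0.00034, g' = -0.6444 → ψ = 0.3085
Converged at ψ = 0.3085.
Compositions from xᵢ = zᵢ/(1+ψ(Kᵢ−1)), yᵢ = Kᵢxᵢ:
  1: x = 0.1024, y = 0.2662
  2: x = 0.3400, y = 0.5610
  3: x = 0.1392, y = 0.0682
  4: x = 0.4184, y = 0.1046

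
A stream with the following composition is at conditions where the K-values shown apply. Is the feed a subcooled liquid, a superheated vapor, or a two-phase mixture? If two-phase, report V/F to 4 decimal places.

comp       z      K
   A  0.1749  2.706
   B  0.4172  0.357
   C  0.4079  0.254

ΣzᵢKᵢ = 0.7258; Σzᵢ/Kᵢ = 2.8392.
Since ΣzᵢKᵢ < 1 the mixture is below its bubble point — single liquid phase.

subcooled liquid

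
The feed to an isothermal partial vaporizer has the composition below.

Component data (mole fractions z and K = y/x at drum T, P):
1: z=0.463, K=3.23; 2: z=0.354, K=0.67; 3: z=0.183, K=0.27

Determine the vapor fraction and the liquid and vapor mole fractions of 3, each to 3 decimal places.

ψ = 0.673, x_3 = 0.360, y_3 = 0.097

Rachford–Rice: g(ψ) = Σ zᵢ(Kᵢ−1)/(1+ψ(Kᵢ−1)) = 0.
Check two-phase: ΣzᵢKᵢ = 1.782 > 1 and Σzᵢ/Kᵢ = 1.349 > 1, so g(0) = 0.782 > 0 and g(1) = -0.349 < 0.
Newton iteration, ψ⁰ = 0.5:
  ψ = 0.500: g = 0.1379, g' = -0.812 → ψ = 0.670
  ψ = 0.670: g = 0.0026, g' = -0.807 → ψ = 0.673
Converged at ψ = 0.673.
Compositions from xᵢ = zᵢ/(1+ψ(Kᵢ−1)), yᵢ = Kᵢxᵢ:
  1: x = 0.185, y = 0.598
  2: x = 0.455, y = 0.305
  3: x = 0.360, y = 0.097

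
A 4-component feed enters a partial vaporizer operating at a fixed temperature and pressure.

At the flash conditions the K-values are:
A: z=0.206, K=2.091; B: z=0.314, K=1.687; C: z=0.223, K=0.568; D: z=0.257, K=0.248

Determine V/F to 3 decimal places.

V/F = 0.278

Material balance + equilibrium reduce to Σ zᵢ(Kᵢ−1)/(1+V/F(Kᵢ−1)) = 0.
Check two-phase: ΣzᵢKᵢ = 1.151 > 1 and Σzᵢ/Kᵢ = 1.714 > 1, so g(0) = 0.151 > 0 and g(1) = -0.714 < 0.
Newton iteration, V/F⁰ = 0.5:
  V/F = 0.500: g = -0.1266, g' = -0.626 → V/F = 0.298
  V/F = 0.298: g = -0.0108, g' = -0.538 → V/F = 0.278
Converged at V/F = 0.278.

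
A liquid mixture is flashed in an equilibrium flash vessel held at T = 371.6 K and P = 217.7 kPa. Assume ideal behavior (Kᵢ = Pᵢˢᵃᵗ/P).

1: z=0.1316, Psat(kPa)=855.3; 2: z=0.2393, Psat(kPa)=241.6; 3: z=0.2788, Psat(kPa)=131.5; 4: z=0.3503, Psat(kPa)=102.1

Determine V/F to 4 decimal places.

Raoult's law: Kᵢ = Pᵢˢᵃᵗ/P = Pᵢˢᵃᵗ/217.7.
  K_1 = 855.3/217.7 = 3.928801, K_2 = 241.6/217.7 = 1.109784, K_3 = 131.5/217.7 = 0.604042, K_4 = 102.1/217.7 = 0.468994
Material balance + equilibrium reduce to Σ zᵢ(Kᵢ−1)/(1+V/F(Kᵢ−1)) = 0.
Feasibility: ΣzᵢKᵢ = 1.1153, Σzᵢ/Kᵢ = 1.4576 — both > 1, two phases present.
Newton–Raphson from V/F = 0.54:
  V/F = 0.5400: g = -0.22711, g' = -0.4368 → V/F = 0.0201
  V/F = 0.0201: g = 0.09091, g' = -1.1550 → V/F = 0.0988
  V/F = 0.0988: g = 0.01371, g' = -0.8391 → V/F = 0.1152
  V/F = 0.1152: g = 0.00037, g' = -0.7941 → V/F = 0.1156
Converged at V/F = 0.1156.

V/F = 0.1156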